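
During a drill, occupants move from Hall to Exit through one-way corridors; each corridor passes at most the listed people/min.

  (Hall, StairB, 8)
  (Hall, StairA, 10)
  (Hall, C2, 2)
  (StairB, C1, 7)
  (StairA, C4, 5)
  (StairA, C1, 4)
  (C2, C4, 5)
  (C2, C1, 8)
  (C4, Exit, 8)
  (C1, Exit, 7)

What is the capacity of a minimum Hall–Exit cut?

Augment Hall→StairB→C1→Exit: bottleneck 7, flow now 7.
Augment Hall→StairA→C4→Exit: bottleneck 5, flow now 12.
Augment Hall→C2→C4→Exit: bottleneck 2, flow now 14.
No augmenting path remains; maximum flow = 14.
By max-flow min-cut, the minimum cut capacity equals the max flow.
In the residual graph, reachable from Hall: {Hall, StairB, StairA, C1}.
Min-cut edges: Hall→C2 (2), StairA→C4 (5), C1→Exit (7); capacity 2 + 5 + 7 = 14.

14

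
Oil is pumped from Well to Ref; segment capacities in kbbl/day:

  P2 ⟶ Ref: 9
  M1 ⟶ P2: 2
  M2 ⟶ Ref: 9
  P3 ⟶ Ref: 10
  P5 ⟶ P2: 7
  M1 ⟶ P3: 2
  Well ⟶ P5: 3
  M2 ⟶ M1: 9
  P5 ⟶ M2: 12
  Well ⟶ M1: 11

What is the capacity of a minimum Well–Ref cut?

Augment Well→M1→P3→Ref: bottleneck 2, flow now 2.
Augment Well→M1→P2→Ref: bottleneck 2, flow now 4.
Augment Well→P5→P2→Ref: bottleneck 3, flow now 7.
No augmenting path remains; maximum flow = 7.
By max-flow min-cut, the minimum cut capacity equals the max flow.
In the residual graph, reachable from Well: {Well, M1}.
Min-cut edges: Well→P5 (3), M1→P3 (2), M1→P2 (2); capacity 3 + 2 + 2 = 7.

7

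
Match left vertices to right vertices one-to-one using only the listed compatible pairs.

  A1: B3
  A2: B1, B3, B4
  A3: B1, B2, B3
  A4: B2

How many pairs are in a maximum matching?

4

Unit-capacity flow: source→left, listed edges, right→sink; max matching = max flow.
Augmenting path A1→B3 (+1); matched 1.
Augmenting path A2→B1 (+1); matched 2.
Augmenting path A3→B2 (+1); matched 3.
Augmenting path A4→B2→A3→B1→A2→B4 (+1); matched 4.
No augmenting path remains; maximum matching = 4.
König certificate: {A1, A2, A3, A4} is a vertex cover of size 4 (every listed pair touches it), so no matching can be larger.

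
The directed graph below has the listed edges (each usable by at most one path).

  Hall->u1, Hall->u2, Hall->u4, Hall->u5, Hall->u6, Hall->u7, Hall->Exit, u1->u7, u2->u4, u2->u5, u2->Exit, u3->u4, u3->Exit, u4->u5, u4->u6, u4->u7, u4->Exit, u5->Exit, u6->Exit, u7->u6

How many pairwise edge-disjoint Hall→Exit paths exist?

Assign every edge capacity 1; by Menger, the answer equals the max flow.
Path Hall→Exit (+1); total 1.
Path Hall→u2→Exit (+1); total 2.
Path Hall→u4→Exit (+1); total 3.
Path Hall→u5→Exit (+1); total 4.
Path Hall→u6→Exit (+1); total 5.
No residual Hall→Exit path; max flow = 5.
Certifying cut of size 5: {Hall→Exit, Hall→u2, Hall→u4, Hall→u5, u6→Exit}.

5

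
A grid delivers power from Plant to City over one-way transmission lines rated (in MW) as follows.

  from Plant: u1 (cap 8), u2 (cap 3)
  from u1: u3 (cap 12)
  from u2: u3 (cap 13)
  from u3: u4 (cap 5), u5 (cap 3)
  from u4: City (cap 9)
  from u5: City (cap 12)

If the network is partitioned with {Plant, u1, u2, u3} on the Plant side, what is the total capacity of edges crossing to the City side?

Edges leaving {Plant, u1, u2, u3}: u3→u4 (5), u3→u5 (3).
Cut capacity = 5 + 3 = 8.

8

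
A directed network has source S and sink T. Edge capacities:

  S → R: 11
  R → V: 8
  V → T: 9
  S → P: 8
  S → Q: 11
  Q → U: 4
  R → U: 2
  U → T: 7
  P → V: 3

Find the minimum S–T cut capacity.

Augment S→P→V→T: bottleneck 3, flow now 3.
Augment S→Q→U→T: bottleneck 4, flow now 7.
Augment S→R→U→T: bottleneck 2, flow now 9.
Augment S→R→V→T: bottleneck 6, flow now 15.
No augmenting path remains; maximum flow = 15.
By max-flow min-cut, the minimum cut capacity equals the max flow.
In the residual graph, reachable from S: {S, P, Q, R, V}.
Min-cut edges: Q→U (4), R→U (2), V→T (9); capacity 4 + 2 + 9 = 15.

15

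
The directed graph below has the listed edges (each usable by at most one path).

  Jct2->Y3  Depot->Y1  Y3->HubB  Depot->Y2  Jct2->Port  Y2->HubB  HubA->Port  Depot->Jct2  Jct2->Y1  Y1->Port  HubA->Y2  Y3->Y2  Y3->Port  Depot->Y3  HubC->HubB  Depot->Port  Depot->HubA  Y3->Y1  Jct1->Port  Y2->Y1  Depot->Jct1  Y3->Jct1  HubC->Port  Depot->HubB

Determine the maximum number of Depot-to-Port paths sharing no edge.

Assign every edge capacity 1; by Menger, the answer equals the max flow.
Path Depot→Port (+1); total 1.
Path Depot→Jct2→Port (+1); total 2.
Path Depot→Y3→Port (+1); total 3.
Path Depot→HubA→Port (+1); total 4.
Path Depot→Jct1→Port (+1); total 5.
Path Depot→Y1→Port (+1); total 6.
No residual Depot→Port path; max flow = 6.
Certifying cut of size 6: {Depot→HubA, Depot→Jct1, Depot→Jct2, Depot→Port, Depot→Y3, Y1→Port}.

6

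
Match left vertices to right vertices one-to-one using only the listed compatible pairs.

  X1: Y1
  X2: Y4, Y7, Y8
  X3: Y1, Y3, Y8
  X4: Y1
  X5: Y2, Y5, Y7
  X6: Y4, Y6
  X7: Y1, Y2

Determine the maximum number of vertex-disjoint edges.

Unit-capacity flow: source→left, listed edges, right→sink; max matching = max flow.
Augmenting path X1→Y1 (+1); matched 1.
Augmenting path X2→Y4 (+1); matched 2.
Augmenting path X3→Y3 (+1); matched 3.
Augmenting path X5→Y2 (+1); matched 4.
Augmenting path X6→Y6 (+1); matched 5.
Augmenting path X7→Y2→X5→Y5 (+1); matched 6.
No augmenting path remains; maximum matching = 6.
König certificate: {X2, X3, X5, X6, X7, Y1} is a vertex cover of size 6 (every listed pair touches it), so no matching can be larger.

6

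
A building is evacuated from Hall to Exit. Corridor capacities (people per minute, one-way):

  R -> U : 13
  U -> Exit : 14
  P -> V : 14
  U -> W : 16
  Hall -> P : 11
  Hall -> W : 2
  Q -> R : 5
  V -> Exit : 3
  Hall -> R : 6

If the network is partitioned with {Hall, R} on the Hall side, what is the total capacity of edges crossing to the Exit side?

Edges leaving {Hall, R}: Hall→P (11), Hall→W (2), R→U (13).
Cut capacity = 11 + 2 + 13 = 26.

26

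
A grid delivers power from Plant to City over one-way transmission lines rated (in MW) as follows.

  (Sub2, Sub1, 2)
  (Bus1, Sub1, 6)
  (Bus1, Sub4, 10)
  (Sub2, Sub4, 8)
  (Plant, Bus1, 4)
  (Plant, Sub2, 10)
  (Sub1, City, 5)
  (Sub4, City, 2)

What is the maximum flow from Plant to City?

7

Augment Plant→Sub2→Sub4→City: bottleneck 2, flow now 2.
Augment Plant→Sub2→Sub1→City: bottleneck 2, flow now 4.
Augment Plant→Bus1→Sub1→City: bottleneck 3, flow now 7.
No augmenting path remains; maximum flow = 7.
In the residual graph, reachable from Plant: {Plant, Sub2, Bus1, Sub4, Sub1}.
Min-cut edges: Sub4→City (2), Sub1→City (5); capacity 2 + 5 = 7.
This cut is saturated, so no flow can exceed 7.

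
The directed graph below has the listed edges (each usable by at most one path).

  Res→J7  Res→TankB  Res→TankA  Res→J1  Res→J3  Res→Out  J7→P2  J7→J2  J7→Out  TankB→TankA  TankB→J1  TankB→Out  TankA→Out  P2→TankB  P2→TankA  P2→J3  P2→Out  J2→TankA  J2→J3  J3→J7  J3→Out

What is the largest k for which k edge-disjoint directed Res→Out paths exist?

Assign every edge capacity 1; by Menger, the answer equals the max flow.
Path Res→Out (+1); total 1.
Path Res→J7→Out (+1); total 2.
Path Res→TankB→Out (+1); total 3.
Path Res→TankA→Out (+1); total 4.
Path Res→J3→Out (+1); total 5.
No residual Res→Out path; max flow = 5.
Certifying cut of size 5: {Res→J3, Res→J7, Res→Out, Res→TankA, Res→TankB}.

5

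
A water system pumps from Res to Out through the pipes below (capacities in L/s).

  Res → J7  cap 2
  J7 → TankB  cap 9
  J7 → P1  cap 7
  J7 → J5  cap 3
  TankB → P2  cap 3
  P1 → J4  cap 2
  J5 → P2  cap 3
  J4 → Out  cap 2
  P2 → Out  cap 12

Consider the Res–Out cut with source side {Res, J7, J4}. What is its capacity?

21

Edges leaving {Res, J7, J4}: J7→TankB (9), J7→P1 (7), J7→J5 (3), J4→Out (2).
Cut capacity = 9 + 7 + 3 + 2 = 21.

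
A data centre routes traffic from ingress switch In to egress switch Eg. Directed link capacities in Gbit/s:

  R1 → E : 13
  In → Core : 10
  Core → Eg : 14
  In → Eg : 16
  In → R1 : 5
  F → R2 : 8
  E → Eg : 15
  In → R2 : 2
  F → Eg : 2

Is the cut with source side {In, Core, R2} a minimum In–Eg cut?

Given cut capacity: 5 + 16 + 14 = 35.
Augment In→Eg: bottleneck 16, flow now 16.
Augment In→Core→Eg: bottleneck 10, flow now 26.
Augment In→R1→E→Eg: bottleneck 5, flow now 31.
No augmenting path remains; maximum flow = 31.
In the residual graph, reachable from In: {In, R2}.
Min-cut edges: In→R1 (5), In→Core (10), In→Eg (16); capacity 5 + 10 + 16 = 31.
Cut capacity 35 exceeds the max flow 31, so it is not minimum.

No — its capacity is 35, but the minimum cut has capacity 31.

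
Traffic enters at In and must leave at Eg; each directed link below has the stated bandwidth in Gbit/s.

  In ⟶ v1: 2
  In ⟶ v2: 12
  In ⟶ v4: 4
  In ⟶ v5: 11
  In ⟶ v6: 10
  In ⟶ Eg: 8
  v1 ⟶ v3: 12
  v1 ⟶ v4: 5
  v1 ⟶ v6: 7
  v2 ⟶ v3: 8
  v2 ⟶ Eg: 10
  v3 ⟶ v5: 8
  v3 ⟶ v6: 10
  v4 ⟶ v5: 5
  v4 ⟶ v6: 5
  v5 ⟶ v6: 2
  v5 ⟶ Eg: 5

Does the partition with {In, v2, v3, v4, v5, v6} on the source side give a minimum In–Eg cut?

No — its capacity is 25, but the minimum cut has capacity 23.

Given cut capacity: 2 + 8 + 10 + 5 = 25.
Augment In→Eg: bottleneck 8, flow now 8.
Augment In→v2→Eg: bottleneck 10, flow now 18.
Augment In→v5→Eg: bottleneck 5, flow now 23.
No augmenting path remains; maximum flow = 23.
In the residual graph, reachable from In: {In, v1, v2, v3, v4, v5, v6}.
Min-cut edges: In→Eg (8), v2→Eg (10), v5→Eg (5); capacity 8 + 10 + 5 = 23.
Cut capacity 25 exceeds the max flow 23, so it is not minimum.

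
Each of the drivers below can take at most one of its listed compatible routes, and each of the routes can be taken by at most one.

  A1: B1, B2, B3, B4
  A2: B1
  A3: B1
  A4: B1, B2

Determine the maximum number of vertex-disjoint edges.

Unit-capacity flow: source→left, listed edges, right→sink; max matching = max flow.
Augmenting path A1→B1 (+1); matched 1.
Augmenting path A4→B2 (+1); matched 2.
Augmenting path A2→B1→A1→B3 (+1); matched 3.
No augmenting path remains; maximum matching = 3.
König certificate: {A1, A4, B1} is a vertex cover of size 3 (every listed pair touches it), so no matching can be larger.

3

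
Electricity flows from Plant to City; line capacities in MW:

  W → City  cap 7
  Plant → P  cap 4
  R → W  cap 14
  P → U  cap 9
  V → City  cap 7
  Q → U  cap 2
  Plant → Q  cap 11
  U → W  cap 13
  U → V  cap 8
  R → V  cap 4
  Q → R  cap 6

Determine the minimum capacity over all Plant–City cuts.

12

Augment Plant→P→U→V→City: bottleneck 4, flow now 4.
Augment Plant→Q→R→V→City: bottleneck 3, flow now 7.
Augment Plant→Q→R→W→City: bottleneck 3, flow now 10.
Augment Plant→Q→U→W→City: bottleneck 2, flow now 12.
No augmenting path remains; maximum flow = 12.
By max-flow min-cut, the minimum cut capacity equals the max flow.
In the residual graph, reachable from Plant: {Plant, Q}.
Min-cut edges: Plant→P (4), Q→R (6), Q→U (2); capacity 4 + 6 + 2 = 12.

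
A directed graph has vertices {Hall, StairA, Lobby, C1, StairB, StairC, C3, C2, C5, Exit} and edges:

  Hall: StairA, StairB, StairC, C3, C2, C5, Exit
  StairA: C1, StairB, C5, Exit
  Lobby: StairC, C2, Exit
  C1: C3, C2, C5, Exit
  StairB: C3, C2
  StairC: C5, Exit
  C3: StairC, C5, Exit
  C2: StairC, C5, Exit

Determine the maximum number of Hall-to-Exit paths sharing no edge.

Assign every edge capacity 1; by Menger, the answer equals the max flow.
Path Hall→Exit (+1); total 1.
Path Hall→StairA→Exit (+1); total 2.
Path Hall→StairC→Exit (+1); total 3.
Path Hall→C3→Exit (+1); total 4.
Path Hall→C2→Exit (+1); total 5.
No residual Hall→Exit path; max flow = 5.
Certifying cut of size 5: {C2→Exit, C3→Exit, Hall→Exit, Hall→StairA, StairC→Exit}.

5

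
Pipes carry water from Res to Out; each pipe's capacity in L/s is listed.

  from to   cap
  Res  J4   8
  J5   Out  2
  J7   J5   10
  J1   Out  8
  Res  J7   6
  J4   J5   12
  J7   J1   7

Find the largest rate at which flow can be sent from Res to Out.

8

Augment Res→J7→J5→Out: bottleneck 2, flow now 2.
Augment Res→J7→J1→Out: bottleneck 4, flow now 6.
Augment Res→J4→J5→J7→J1→Out: bottleneck 2, flow now 8. (uses reverse residual edge)
No augmenting path remains; maximum flow = 8.
In the residual graph, reachable from Res: {Res, J4, J5}.
Min-cut edges: Res→J7 (6), J5→Out (2); capacity 6 + 2 = 8.
This cut is saturated, so no flow can exceed 8.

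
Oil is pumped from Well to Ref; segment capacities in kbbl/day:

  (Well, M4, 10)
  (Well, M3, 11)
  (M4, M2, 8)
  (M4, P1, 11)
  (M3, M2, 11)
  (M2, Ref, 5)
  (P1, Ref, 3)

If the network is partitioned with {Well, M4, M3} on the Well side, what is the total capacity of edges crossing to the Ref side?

30

Edges leaving {Well, M4, M3}: M4→M2 (8), M4→P1 (11), M3→M2 (11).
Cut capacity = 8 + 11 + 11 = 30.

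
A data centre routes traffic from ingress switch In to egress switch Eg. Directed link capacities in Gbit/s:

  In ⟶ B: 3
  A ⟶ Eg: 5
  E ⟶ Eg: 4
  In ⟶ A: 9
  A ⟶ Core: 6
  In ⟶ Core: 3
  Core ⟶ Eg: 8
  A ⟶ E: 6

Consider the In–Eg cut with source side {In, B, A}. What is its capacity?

20

Edges leaving {In, B, A}: In→Core (3), A→E (6), A→Core (6), A→Eg (5).
Cut capacity = 3 + 6 + 6 + 5 = 20.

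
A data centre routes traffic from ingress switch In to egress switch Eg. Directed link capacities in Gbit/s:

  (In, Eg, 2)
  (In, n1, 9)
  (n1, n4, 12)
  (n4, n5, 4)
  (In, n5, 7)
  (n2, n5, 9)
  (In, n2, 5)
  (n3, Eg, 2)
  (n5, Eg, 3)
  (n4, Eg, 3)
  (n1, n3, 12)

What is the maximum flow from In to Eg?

10

Augment In→Eg: bottleneck 2, flow now 2.
Augment In→n5→Eg: bottleneck 3, flow now 5.
Augment In→n1→n3→Eg: bottleneck 2, flow now 7.
Augment In→n1→n4→Eg: bottleneck 3, flow now 10.
No augmenting path remains; maximum flow = 10.
In the residual graph, reachable from In: {In, n1, n2, n3, n4, n5}.
Min-cut edges: In→Eg (2), n3→Eg (2), n4→Eg (3), n5→Eg (3); capacity 2 + 2 + 3 + 3 = 10.
This cut is saturated, so no flow can exceed 10.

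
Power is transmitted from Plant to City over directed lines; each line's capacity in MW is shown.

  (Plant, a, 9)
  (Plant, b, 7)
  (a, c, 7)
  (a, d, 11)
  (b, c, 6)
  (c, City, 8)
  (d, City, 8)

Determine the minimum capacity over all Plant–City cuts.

15

Augment Plant→a→c→City: bottleneck 7, flow now 7.
Augment Plant→a→d→City: bottleneck 2, flow now 9.
Augment Plant→b→c→City: bottleneck 1, flow now 10.
Augment Plant→b→c→a→d→City: bottleneck 5, flow now 15. (uses reverse residual edge)
No augmenting path remains; maximum flow = 15.
By max-flow min-cut, the minimum cut capacity equals the max flow.
In the residual graph, reachable from Plant: {Plant, b}.
Min-cut edges: Plant→a (9), b→c (6); capacity 9 + 6 = 15.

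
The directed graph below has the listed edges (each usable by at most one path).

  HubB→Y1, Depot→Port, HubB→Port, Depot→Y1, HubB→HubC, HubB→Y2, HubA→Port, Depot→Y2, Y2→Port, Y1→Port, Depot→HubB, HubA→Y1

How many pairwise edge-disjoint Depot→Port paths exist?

4

Assign every edge capacity 1; by Menger, the answer equals the max flow.
Path Depot→Port (+1); total 1.
Path Depot→HubB→Port (+1); total 2.
Path Depot→Y2→Port (+1); total 3.
Path Depot→Y1→Port (+1); total 4.
No residual Depot→Port path; max flow = 4.
Certifying cut of size 4: {Depot→HubB, Depot→Port, Depot→Y1, Depot→Y2}.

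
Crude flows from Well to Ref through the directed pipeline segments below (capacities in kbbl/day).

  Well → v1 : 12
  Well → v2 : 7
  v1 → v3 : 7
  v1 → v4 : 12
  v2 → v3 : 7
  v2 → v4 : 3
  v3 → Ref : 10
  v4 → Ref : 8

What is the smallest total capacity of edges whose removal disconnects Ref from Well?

Augment Well→v1→v3→Ref: bottleneck 7, flow now 7.
Augment Well→v1→v4→Ref: bottleneck 5, flow now 12.
Augment Well→v2→v3→Ref: bottleneck 3, flow now 15.
Augment Well→v2→v4→Ref: bottleneck 3, flow now 18.
No augmenting path remains; maximum flow = 18.
By max-flow min-cut, the minimum cut capacity equals the max flow.
In the residual graph, reachable from Well: {Well, v1, v2, v3, v4}.
Min-cut edges: v3→Ref (10), v4→Ref (8); capacity 10 + 8 = 18.

18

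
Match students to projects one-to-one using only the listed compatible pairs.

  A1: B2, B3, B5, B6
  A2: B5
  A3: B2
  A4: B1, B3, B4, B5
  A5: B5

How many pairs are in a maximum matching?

Unit-capacity flow: source→left, listed edges, right→sink; max matching = max flow.
Augmenting path A1→B2 (+1); matched 1.
Augmenting path A2→B5 (+1); matched 2.
Augmenting path A4→B1 (+1); matched 3.
Augmenting path A3→B2→A1→B3 (+1); matched 4.
No augmenting path remains; maximum matching = 4.
König certificate: {A1, A3, A4, B5} is a vertex cover of size 4 (every listed pair touches it), so no matching can be larger.

4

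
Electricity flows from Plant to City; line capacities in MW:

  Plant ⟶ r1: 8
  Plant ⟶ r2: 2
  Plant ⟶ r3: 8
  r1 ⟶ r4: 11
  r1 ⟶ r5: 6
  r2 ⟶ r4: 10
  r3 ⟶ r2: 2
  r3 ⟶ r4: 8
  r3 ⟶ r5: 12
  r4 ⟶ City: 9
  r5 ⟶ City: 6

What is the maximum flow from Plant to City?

Augment Plant→r1→r4→City: bottleneck 8, flow now 8.
Augment Plant→r2→r4→City: bottleneck 1, flow now 9.
Augment Plant→r3→r5→City: bottleneck 6, flow now 15.
No augmenting path remains; maximum flow = 15.
In the residual graph, reachable from Plant: {Plant, r1, r2, r3, r4, r5}.
Min-cut edges: r4→City (9), r5→City (6); capacity 9 + 6 = 15.
This cut is saturated, so no flow can exceed 15.

15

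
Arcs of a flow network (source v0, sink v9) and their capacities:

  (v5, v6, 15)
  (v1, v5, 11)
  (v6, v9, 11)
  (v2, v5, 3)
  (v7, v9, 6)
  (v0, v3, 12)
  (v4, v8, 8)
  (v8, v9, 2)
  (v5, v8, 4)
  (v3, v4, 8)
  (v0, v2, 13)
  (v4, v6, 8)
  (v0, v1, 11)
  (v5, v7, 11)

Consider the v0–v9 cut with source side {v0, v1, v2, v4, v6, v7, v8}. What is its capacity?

Edges leaving {v0, v1, v2, v4, v6, v7, v8}: v0→v3 (12), v1→v5 (11), v2→v5 (3), v6→v9 (11), v7→v9 (6), v8→v9 (2).
Cut capacity = 12 + 11 + 3 + 11 + 6 + 2 = 45.

45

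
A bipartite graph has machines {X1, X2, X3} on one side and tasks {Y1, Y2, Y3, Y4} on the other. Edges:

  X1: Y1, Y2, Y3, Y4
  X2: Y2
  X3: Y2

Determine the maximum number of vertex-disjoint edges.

Unit-capacity flow: source→left, listed edges, right→sink; max matching = max flow.
Augmenting path X1→Y1 (+1); matched 1.
Augmenting path X2→Y2 (+1); matched 2.
No augmenting path remains; maximum matching = 2.
König certificate: {X1, Y2} is a vertex cover of size 2 (every listed pair touches it), so no matching can be larger.

2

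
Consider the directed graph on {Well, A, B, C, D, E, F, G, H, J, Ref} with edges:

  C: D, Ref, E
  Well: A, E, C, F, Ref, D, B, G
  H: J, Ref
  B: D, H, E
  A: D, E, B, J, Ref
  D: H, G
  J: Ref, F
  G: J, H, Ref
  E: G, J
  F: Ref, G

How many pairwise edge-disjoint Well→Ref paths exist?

Assign every edge capacity 1; by Menger, the answer equals the max flow.
Path Well→Ref (+1); total 1.
Path Well→A→Ref (+1); total 2.
Path Well→C→Ref (+1); total 3.
Path Well→F→Ref (+1); total 4.
Path Well→G→Ref (+1); total 5.
Path Well→B→H→Ref (+1); total 6.
Path Well→E→J→Ref (+1); total 7.
No residual Well→Ref path; max flow = 7.
Certifying cut of size 7: {F→Ref, G→Ref, H→Ref, J→Ref, Well→A, Well→C, Well→Ref}.

7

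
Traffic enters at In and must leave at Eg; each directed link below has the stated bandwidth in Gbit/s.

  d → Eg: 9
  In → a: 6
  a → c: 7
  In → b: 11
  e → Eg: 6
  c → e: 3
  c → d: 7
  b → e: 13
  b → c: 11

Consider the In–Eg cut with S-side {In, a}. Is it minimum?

Given cut capacity: 11 + 7 = 18.
Augment In→b→e→Eg: bottleneck 6, flow now 6.
Augment In→a→c→d→Eg: bottleneck 6, flow now 12.
Augment In→b→c→d→Eg: bottleneck 1, flow now 13.
No augmenting path remains; maximum flow = 13.
In the residual graph, reachable from In: {In, a, b, c, e}.
Min-cut edges: c→d (7), e→Eg (6); capacity 7 + 6 = 13.
Cut capacity 18 exceeds the max flow 13, so it is not minimum.

No — its capacity is 18, but the minimum cut has capacity 13.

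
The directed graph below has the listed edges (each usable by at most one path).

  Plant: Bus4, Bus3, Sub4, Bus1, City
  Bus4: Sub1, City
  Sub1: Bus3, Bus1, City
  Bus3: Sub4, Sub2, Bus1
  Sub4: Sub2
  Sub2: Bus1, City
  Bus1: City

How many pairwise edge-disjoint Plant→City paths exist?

Assign every edge capacity 1; by Menger, the answer equals the max flow.
Path Plant→City (+1); total 1.
Path Plant→Bus4→City (+1); total 2.
Path Plant→Bus1→City (+1); total 3.
Path Plant→Bus3→Sub2→City (+1); total 4.
No residual Plant→City path; max flow = 4.
Certifying cut of size 4: {Bus1→City, Plant→Bus4, Plant→City, Sub2→City}.

4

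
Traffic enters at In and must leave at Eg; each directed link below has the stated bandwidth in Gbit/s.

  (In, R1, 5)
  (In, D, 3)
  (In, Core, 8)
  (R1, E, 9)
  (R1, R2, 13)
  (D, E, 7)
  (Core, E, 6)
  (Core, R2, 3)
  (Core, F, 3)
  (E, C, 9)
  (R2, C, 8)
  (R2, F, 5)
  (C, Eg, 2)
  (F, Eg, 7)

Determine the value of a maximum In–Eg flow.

Augment In→Core→F→Eg: bottleneck 3, flow now 3.
Augment In→R1→E→C→Eg: bottleneck 2, flow now 5.
Augment In→R1→R2→F→Eg: bottleneck 3, flow now 8.
Augment In→Core→R2→F→Eg: bottleneck 1, flow now 9.
No augmenting path remains; maximum flow = 9.
In the residual graph, reachable from In: {In, R1, D, Core, E, R2, C, F}.
Min-cut edges: C→Eg (2), F→Eg (7); capacity 2 + 7 = 9.
This cut is saturated, so no flow can exceed 9.

9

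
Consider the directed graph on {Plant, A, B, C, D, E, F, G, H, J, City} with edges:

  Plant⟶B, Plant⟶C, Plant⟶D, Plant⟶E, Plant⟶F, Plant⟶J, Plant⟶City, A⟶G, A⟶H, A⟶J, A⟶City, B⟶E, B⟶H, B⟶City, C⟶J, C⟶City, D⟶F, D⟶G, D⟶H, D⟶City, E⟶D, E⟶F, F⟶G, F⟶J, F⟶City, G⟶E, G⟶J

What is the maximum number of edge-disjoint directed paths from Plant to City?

Assign every edge capacity 1; by Menger, the answer equals the max flow.
Path Plant→City (+1); total 1.
Path Plant→B→City (+1); total 2.
Path Plant→C→City (+1); total 3.
Path Plant→D→City (+1); total 4.
Path Plant→F→City (+1); total 5.
No residual Plant→City path; max flow = 5.
Certifying cut of size 5: {D→City, F→City, Plant→B, Plant→C, Plant→City}.

5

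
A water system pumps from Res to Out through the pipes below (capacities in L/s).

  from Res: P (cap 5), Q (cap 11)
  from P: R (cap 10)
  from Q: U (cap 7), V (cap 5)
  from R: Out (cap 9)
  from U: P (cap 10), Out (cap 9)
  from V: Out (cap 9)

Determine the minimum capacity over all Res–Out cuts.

Augment Res→P→R→Out: bottleneck 5, flow now 5.
Augment Res→Q→U→Out: bottleneck 7, flow now 12.
Augment Res→Q→V→Out: bottleneck 4, flow now 16.
No augmenting path remains; maximum flow = 16.
By max-flow min-cut, the minimum cut capacity equals the max flow.
In the residual graph, reachable from Res: {Res}.
Min-cut edges: Res→P (5), Res→Q (11); capacity 5 + 11 = 16.

16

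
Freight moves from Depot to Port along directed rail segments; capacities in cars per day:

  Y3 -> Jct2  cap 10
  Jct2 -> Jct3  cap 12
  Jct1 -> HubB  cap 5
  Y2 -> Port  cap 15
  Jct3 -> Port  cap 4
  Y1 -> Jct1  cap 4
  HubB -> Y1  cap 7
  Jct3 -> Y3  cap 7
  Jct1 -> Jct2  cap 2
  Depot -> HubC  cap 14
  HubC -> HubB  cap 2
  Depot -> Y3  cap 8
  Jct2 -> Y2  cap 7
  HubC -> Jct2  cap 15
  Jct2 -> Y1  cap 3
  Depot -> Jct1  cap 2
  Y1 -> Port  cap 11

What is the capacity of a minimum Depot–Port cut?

Augment Depot→Y3→Jct2→Y2→Port: bottleneck 7, flow now 7.
Augment Depot→Y3→Jct2→Jct3→Port: bottleneck 1, flow now 8.
Augment Depot→HubC→Jct2→Jct3→Port: bottleneck 3, flow now 11.
Augment Depot→HubC→Jct2→Y1→Port: bottleneck 3, flow now 14.
Augment Depot→HubC→HubB→Y1→Port: bottleneck 2, flow now 16.
Augment Depot→Jct1→HubB→Y1→Port: bottleneck 2, flow now 18.
No augmenting path remains; maximum flow = 18.
By max-flow min-cut, the minimum cut capacity equals the max flow.
In the residual graph, reachable from Depot: {Depot, Y3, HubC, Jct2, Jct3}.
Min-cut edges: Depot→Jct1 (2), HubC→HubB (2), Jct2→Y2 (7), Jct2→Y1 (3), Jct3→Port (4); capacity 2 + 2 + 7 + 3 + 4 = 18.

18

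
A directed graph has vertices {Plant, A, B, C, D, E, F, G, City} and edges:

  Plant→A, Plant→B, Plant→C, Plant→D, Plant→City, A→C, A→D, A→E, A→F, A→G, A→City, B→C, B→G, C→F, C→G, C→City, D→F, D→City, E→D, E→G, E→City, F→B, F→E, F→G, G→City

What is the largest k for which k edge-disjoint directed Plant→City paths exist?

5

Assign every edge capacity 1; by Menger, the answer equals the max flow.
Path Plant→City (+1); total 1.
Path Plant→A→City (+1); total 2.
Path Plant→C→City (+1); total 3.
Path Plant→D→City (+1); total 4.
Path Plant→B→G→City (+1); total 5.
No residual Plant→City path; max flow = 5.
Certifying cut of size 5: {Plant→A, Plant→B, Plant→C, Plant→City, Plant→D}.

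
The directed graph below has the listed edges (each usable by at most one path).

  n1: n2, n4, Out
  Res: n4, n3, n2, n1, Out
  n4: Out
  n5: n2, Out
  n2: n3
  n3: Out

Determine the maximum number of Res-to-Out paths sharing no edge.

Assign every edge capacity 1; by Menger, the answer equals the max flow.
Path Res→Out (+1); total 1.
Path Res→n1→Out (+1); total 2.
Path Res→n3→Out (+1); total 3.
Path Res→n4→Out (+1); total 4.
No residual Res→Out path; max flow = 4.
Certifying cut of size 4: {Res→Out, Res→n1, Res→n4, n3→Out}.

4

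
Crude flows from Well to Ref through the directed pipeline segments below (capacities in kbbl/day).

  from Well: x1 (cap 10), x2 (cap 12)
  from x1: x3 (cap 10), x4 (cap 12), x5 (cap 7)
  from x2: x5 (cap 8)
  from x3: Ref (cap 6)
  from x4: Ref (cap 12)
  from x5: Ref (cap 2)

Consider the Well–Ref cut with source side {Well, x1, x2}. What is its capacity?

Edges leaving {Well, x1, x2}: x1→x3 (10), x1→x4 (12), x1→x5 (7), x2→x5 (8).
Cut capacity = 10 + 12 + 7 + 8 = 37.

37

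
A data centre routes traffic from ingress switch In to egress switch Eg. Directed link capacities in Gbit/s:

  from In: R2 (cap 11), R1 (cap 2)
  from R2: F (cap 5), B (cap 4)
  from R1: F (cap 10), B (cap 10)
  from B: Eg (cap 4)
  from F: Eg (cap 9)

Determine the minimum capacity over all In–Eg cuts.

11

Augment In→R2→B→Eg: bottleneck 4, flow now 4.
Augment In→R2→F→Eg: bottleneck 5, flow now 9.
Augment In→R1→F→Eg: bottleneck 2, flow now 11.
No augmenting path remains; maximum flow = 11.
By max-flow min-cut, the minimum cut capacity equals the max flow.
In the residual graph, reachable from In: {In, R2}.
Min-cut edges: In→R1 (2), R2→B (4), R2→F (5); capacity 2 + 4 + 5 = 11.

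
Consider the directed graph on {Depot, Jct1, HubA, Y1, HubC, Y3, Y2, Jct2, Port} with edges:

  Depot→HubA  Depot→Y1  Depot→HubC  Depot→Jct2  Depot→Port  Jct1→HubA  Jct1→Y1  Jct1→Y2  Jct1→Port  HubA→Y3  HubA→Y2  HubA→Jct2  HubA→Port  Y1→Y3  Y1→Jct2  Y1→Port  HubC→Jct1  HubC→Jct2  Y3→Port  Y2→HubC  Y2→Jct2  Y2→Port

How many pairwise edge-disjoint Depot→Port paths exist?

Assign every edge capacity 1; by Menger, the answer equals the max flow.
Path Depot→Port (+1); total 1.
Path Depot→HubA→Port (+1); total 2.
Path Depot→Y1→Port (+1); total 3.
Path Depot→HubC→Jct1→Port (+1); total 4.
No residual Depot→Port path; max flow = 4.
Certifying cut of size 4: {Depot→HubA, Depot→HubC, Depot→Port, Depot→Y1}.

4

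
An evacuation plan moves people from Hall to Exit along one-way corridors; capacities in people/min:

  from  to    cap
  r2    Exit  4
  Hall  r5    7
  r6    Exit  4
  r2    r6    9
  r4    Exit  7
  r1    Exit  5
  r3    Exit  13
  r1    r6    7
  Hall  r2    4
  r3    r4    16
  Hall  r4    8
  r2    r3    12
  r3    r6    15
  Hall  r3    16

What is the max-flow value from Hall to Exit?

27

Augment Hall→r2→Exit: bottleneck 4, flow now 4.
Augment Hall→r3→Exit: bottleneck 13, flow now 17.
Augment Hall→r4→Exit: bottleneck 7, flow now 24.
Augment Hall→r3→r6→Exit: bottleneck 3, flow now 27.
No augmenting path remains; maximum flow = 27.
In the residual graph, reachable from Hall: {Hall, r4, r5}.
Min-cut edges: Hall→r2 (4), Hall→r3 (16), r4→Exit (7); capacity 4 + 16 + 7 = 27.
This cut is saturated, so no flow can exceed 27.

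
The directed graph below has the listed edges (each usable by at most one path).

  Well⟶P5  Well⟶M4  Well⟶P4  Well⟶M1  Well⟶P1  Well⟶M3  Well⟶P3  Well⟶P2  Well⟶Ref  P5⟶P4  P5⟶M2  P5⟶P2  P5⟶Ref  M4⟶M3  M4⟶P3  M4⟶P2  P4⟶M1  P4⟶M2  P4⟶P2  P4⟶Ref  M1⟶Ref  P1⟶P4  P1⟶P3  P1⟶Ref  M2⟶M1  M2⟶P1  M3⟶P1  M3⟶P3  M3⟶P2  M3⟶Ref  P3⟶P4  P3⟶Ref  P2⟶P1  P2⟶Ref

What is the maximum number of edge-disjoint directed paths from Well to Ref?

8

Assign every edge capacity 1; by Menger, the answer equals the max flow.
Path Well→Ref (+1); total 1.
Path Well→P5→Ref (+1); total 2.
Path Well→P4→Ref (+1); total 3.
Path Well→M1→Ref (+1); total 4.
Path Well→P1→Ref (+1); total 5.
Path Well→M3→Ref (+1); total 6.
Path Well→P3→Ref (+1); total 7.
Path Well→P2→Ref (+1); total 8.
No residual Well→Ref path; max flow = 8.
Certifying cut of size 8: {M1→Ref, M3→Ref, P1→Ref, P2→Ref, P3→Ref, P4→Ref, Well→P5, Well→Ref}.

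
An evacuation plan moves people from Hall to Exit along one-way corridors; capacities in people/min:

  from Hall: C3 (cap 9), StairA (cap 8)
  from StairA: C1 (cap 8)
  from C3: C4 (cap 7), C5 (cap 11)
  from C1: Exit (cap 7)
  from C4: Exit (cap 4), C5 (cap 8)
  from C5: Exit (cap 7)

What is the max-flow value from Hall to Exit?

Augment Hall→StairA→C1→Exit: bottleneck 7, flow now 7.
Augment Hall→C3→C4→Exit: bottleneck 4, flow now 11.
Augment Hall→C3→C5→Exit: bottleneck 5, flow now 16.
No augmenting path remains; maximum flow = 16.
In the residual graph, reachable from Hall: {Hall, StairA, C1}.
Min-cut edges: Hall→C3 (9), C1→Exit (7); capacity 9 + 7 = 16.
This cut is saturated, so no flow can exceed 16.

16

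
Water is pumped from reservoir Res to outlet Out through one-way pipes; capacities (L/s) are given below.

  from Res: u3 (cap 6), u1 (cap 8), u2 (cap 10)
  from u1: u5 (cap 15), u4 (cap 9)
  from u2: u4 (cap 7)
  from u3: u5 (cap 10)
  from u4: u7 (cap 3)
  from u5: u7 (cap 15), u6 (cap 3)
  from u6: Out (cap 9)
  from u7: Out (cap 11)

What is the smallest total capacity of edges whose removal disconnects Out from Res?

14

Augment Res→u1→u4→u7→Out: bottleneck 3, flow now 3.
Augment Res→u1→u5→u6→Out: bottleneck 3, flow now 6.
Augment Res→u1→u5→u7→Out: bottleneck 2, flow now 8.
Augment Res→u3→u5→u7→Out: bottleneck 6, flow now 14.
No augmenting path remains; maximum flow = 14.
By max-flow min-cut, the minimum cut capacity equals the max flow.
In the residual graph, reachable from Res: {Res, u1, u2, u3, u4, u5, u7}.
Min-cut edges: u5→u6 (3), u7→Out (11); capacity 3 + 11 = 14.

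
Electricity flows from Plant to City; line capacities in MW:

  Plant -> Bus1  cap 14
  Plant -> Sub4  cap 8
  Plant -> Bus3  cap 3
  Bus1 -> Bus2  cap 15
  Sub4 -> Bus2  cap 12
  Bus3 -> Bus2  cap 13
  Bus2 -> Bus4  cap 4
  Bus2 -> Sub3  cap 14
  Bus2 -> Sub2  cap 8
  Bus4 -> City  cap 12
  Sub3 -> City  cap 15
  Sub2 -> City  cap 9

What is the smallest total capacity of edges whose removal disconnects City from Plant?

25

Augment Plant→Bus1→Bus2→Bus4→City: bottleneck 4, flow now 4.
Augment Plant→Bus1→Bus2→Sub3→City: bottleneck 10, flow now 14.
Augment Plant→Sub4→Bus2→Sub3→City: bottleneck 4, flow now 18.
Augment Plant→Sub4→Bus2→Sub2→City: bottleneck 4, flow now 22.
Augment Plant→Bus3→Bus2→Sub2→City: bottleneck 3, flow now 25.
No augmenting path remains; maximum flow = 25.
By max-flow min-cut, the minimum cut capacity equals the max flow.
In the residual graph, reachable from Plant: {Plant}.
Min-cut edges: Plant→Bus1 (14), Plant→Sub4 (8), Plant→Bus3 (3); capacity 14 + 8 + 3 = 25.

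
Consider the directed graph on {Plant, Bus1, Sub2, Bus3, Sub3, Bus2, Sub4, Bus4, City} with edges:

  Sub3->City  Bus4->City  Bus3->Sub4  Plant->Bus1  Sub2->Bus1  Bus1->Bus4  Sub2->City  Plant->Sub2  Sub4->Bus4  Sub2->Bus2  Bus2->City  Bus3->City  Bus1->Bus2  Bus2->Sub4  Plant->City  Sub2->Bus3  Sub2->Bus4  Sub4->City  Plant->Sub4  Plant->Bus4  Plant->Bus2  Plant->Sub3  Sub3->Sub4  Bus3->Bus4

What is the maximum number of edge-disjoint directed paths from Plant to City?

6

Assign every edge capacity 1; by Menger, the answer equals the max flow.
Path Plant→City (+1); total 1.
Path Plant→Sub2→City (+1); total 2.
Path Plant→Sub3→City (+1); total 3.
Path Plant→Bus2→City (+1); total 4.
Path Plant→Sub4→City (+1); total 5.
Path Plant→Bus4→City (+1); total 6.
No residual Plant→City path; max flow = 6.
Certifying cut of size 6: {Bus2→City, Bus4→City, Plant→City, Plant→Sub2, Plant→Sub3, Sub4→City}.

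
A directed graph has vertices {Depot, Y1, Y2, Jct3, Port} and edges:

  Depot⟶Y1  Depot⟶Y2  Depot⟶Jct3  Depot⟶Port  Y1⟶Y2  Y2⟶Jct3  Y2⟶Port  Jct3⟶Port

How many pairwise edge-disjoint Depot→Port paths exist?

3

Assign every edge capacity 1; by Menger, the answer equals the max flow.
Path Depot→Port (+1); total 1.
Path Depot→Y2→Port (+1); total 2.
Path Depot→Jct3→Port (+1); total 3.
No residual Depot→Port path; max flow = 3.
Certifying cut of size 3: {Depot→Port, Jct3→Port, Y2→Port}.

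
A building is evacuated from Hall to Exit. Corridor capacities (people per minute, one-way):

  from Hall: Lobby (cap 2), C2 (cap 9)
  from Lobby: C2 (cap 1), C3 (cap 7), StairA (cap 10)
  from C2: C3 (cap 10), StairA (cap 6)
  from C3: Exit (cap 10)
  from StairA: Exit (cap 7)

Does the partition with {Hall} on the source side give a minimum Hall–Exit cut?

Yes — it is a minimum cut (capacity 11).

Given cut capacity: 2 + 9 = 11.
Augment Hall→Lobby→C3→Exit: bottleneck 2, flow now 2.
Augment Hall→C2→C3→Exit: bottleneck 8, flow now 10.
Augment Hall→C2→StairA→Exit: bottleneck 1, flow now 11.
No augmenting path remains; maximum flow = 11.
Cut capacity 11 equals the max flow, so it is a minimum cut.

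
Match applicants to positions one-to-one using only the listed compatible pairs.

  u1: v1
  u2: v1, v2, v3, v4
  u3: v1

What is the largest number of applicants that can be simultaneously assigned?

Unit-capacity flow: source→left, listed edges, right→sink; max matching = max flow.
Augmenting path u1→v1 (+1); matched 1.
Augmenting path u2→v2 (+1); matched 2.
No augmenting path remains; maximum matching = 2.
König certificate: {u2, v1} is a vertex cover of size 2 (every listed pair touches it), so no matching can be larger.

2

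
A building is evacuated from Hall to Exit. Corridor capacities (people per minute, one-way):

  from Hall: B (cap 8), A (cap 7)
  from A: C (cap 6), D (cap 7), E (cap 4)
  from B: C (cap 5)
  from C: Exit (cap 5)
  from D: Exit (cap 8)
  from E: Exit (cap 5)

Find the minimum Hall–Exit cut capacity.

Augment Hall→A→C→Exit: bottleneck 5, flow now 5.
Augment Hall→A→D→Exit: bottleneck 2, flow now 7.
Augment Hall→B→C→A→D→Exit: bottleneck 5, flow now 12. (uses reverse residual edge)
No augmenting path remains; maximum flow = 12.
By max-flow min-cut, the minimum cut capacity equals the max flow.
In the residual graph, reachable from Hall: {Hall, B}.
Min-cut edges: Hall→A (7), B→C (5); capacity 7 + 5 = 12.

12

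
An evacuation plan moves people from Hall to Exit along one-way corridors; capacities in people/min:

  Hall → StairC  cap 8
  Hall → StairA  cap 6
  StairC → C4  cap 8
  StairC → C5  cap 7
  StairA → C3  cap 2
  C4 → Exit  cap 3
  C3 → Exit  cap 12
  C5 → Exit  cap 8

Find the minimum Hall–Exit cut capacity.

Augment Hall→StairC→C4→Exit: bottleneck 3, flow now 3.
Augment Hall→StairC→C5→Exit: bottleneck 5, flow now 8.
Augment Hall→StairA→C3→Exit: bottleneck 2, flow now 10.
No augmenting path remains; maximum flow = 10.
By max-flow min-cut, the minimum cut capacity equals the max flow.
In the residual graph, reachable from Hall: {Hall, StairA}.
Min-cut edges: Hall→StairC (8), StairA→C3 (2); capacity 8 + 2 = 10.

10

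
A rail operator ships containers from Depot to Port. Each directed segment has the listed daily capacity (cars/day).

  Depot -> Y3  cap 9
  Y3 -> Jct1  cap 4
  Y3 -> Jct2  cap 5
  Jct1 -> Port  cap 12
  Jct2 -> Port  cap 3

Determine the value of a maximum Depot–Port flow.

Augment Depot→Y3→Jct1→Port: bottleneck 4, flow now 4.
Augment Depot→Y3→Jct2→Port: bottleneck 3, flow now 7.
No augmenting path remains; maximum flow = 7.
In the residual graph, reachable from Depot: {Depot, Y3, Jct2}.
Min-cut edges: Y3→Jct1 (4), Jct2→Port (3); capacity 4 + 3 = 7.
This cut is saturated, so no flow can exceed 7.

7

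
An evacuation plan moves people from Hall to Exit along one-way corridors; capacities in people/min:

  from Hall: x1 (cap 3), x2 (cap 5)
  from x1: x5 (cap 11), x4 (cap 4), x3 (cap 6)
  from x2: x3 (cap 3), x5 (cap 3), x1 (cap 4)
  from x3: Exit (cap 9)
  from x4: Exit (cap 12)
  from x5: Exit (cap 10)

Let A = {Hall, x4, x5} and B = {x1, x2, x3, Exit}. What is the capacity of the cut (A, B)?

Edges leaving {Hall, x4, x5}: Hall→x1 (3), Hall→x2 (5), x4→Exit (12), x5→Exit (10).
Cut capacity = 3 + 5 + 12 + 10 = 30.

30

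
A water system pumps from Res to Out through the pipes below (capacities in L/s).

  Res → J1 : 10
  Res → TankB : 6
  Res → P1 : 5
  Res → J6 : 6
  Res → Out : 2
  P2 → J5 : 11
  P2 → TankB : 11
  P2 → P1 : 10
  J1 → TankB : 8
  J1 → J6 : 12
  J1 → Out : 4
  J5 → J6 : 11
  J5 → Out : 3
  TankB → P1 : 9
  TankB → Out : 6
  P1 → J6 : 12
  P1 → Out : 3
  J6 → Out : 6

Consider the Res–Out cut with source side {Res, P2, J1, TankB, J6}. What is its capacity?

53

Edges leaving {Res, P2, J1, TankB, J6}: Res→P1 (5), Res→Out (2), P2→J5 (11), P2→P1 (10), J1→Out (4), TankB→P1 (9), TankB→Out (6), J6→Out (6).
Cut capacity = 5 + 2 + 11 + 10 + 4 + 9 + 6 + 6 = 53.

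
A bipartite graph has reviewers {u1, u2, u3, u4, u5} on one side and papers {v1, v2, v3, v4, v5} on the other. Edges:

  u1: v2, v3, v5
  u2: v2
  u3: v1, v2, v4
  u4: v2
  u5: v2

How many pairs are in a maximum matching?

3

Unit-capacity flow: source→left, listed edges, right→sink; max matching = max flow.
Augmenting path u1→v2 (+1); matched 1.
Augmenting path u3→v1 (+1); matched 2.
Augmenting path u2→v2→u1→v3 (+1); matched 3.
No augmenting path remains; maximum matching = 3.
König certificate: {u1, u3, v2} is a vertex cover of size 3 (every listed pair touches it), so no matching can be larger.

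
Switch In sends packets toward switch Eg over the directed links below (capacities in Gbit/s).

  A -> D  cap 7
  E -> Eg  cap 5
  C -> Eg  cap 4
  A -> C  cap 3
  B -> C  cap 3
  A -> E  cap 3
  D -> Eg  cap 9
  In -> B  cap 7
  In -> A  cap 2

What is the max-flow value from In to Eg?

5

Augment In→A→C→Eg: bottleneck 2, flow now 2.
Augment In→B→C→Eg: bottleneck 2, flow now 4.
Augment In→B→C→A→D→Eg: bottleneck 1, flow now 5. (uses reverse residual edge)
No augmenting path remains; maximum flow = 5.
In the residual graph, reachable from In: {In, B}.
Min-cut edges: In→A (2), B→C (3); capacity 2 + 3 = 5.
This cut is saturated, so no flow can exceed 5.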